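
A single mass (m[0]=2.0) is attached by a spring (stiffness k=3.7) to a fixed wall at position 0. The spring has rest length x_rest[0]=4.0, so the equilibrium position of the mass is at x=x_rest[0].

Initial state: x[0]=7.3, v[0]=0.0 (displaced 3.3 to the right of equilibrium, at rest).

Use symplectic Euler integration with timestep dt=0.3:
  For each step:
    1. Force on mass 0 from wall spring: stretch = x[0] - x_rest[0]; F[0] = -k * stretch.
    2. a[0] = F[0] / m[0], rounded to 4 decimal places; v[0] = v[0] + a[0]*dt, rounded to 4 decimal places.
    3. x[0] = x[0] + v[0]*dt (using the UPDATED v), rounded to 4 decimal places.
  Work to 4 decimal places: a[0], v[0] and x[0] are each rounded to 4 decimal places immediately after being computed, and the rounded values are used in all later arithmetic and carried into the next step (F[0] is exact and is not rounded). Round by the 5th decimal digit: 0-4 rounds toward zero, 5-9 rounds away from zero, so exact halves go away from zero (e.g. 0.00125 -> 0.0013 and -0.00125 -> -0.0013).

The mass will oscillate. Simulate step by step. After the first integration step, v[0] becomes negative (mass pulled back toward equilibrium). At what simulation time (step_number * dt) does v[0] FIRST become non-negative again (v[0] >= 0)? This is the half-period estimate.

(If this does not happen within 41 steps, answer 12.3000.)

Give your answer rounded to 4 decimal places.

Answer: 2.4000

Derivation:
Step 0: x=[7.3000] v=[0.0000]
Step 1: x=[6.7506] v=[-1.8315]
Step 2: x=[5.7432] v=[-3.3581]
Step 3: x=[4.4455] v=[-4.3256]
Step 4: x=[3.0736] v=[-4.5729]
Step 5: x=[1.8560] v=[-4.0588]
Step 6: x=[0.9953] v=[-2.8689]
Step 7: x=[0.6349] v=[-1.2013]
Step 8: x=[0.8348] v=[0.6663]
First v>=0 after going negative at step 8, time=2.4000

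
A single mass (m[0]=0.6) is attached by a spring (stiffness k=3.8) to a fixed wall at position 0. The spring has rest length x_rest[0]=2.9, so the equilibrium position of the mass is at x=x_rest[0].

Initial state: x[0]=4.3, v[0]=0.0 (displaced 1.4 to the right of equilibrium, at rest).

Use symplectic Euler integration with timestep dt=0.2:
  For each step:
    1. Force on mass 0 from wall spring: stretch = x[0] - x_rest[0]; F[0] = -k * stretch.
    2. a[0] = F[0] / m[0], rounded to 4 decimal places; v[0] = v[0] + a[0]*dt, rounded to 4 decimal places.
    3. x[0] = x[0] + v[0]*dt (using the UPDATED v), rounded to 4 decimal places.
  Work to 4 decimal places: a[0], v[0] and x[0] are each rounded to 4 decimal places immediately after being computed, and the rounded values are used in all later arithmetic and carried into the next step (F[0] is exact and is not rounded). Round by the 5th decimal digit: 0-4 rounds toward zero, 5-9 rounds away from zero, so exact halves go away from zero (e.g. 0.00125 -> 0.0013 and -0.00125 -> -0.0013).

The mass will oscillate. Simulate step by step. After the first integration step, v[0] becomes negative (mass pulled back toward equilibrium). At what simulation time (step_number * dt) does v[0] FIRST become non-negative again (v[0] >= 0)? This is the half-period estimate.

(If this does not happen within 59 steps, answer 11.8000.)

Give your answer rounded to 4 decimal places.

Answer: 1.4000

Derivation:
Step 0: x=[4.3000] v=[0.0000]
Step 1: x=[3.9453] v=[-1.7733]
Step 2: x=[3.3258] v=[-3.0973]
Step 3: x=[2.5985] v=[-3.6366]
Step 4: x=[1.9476] v=[-3.2547]
Step 5: x=[1.5379] v=[-2.0483]
Step 6: x=[1.4733] v=[-0.3230]
Step 7: x=[1.7701] v=[1.4842]
First v>=0 after going negative at step 7, time=1.4000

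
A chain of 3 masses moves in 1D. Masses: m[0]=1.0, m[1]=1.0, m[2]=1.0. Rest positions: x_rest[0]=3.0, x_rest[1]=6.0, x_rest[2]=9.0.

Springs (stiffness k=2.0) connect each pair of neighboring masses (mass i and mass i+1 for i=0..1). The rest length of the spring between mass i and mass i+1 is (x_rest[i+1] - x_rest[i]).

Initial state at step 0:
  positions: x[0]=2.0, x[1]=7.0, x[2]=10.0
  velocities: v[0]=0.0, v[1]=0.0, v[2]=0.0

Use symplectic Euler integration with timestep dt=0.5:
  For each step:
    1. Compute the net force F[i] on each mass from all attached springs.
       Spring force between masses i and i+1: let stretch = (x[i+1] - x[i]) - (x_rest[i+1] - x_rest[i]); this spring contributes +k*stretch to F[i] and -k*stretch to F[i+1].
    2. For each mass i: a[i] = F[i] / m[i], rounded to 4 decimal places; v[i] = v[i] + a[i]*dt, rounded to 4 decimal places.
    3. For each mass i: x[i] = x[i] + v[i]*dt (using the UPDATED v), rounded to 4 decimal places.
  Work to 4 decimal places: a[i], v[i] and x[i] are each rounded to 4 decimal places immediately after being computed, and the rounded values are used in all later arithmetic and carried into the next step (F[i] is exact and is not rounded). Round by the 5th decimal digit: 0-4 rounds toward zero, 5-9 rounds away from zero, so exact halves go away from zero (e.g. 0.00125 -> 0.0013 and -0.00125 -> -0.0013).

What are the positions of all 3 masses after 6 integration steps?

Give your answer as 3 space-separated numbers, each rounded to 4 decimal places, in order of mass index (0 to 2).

Answer: 3.6250 5.7813 9.5938

Derivation:
Step 0: x=[2.0000 7.0000 10.0000] v=[0.0000 0.0000 0.0000]
Step 1: x=[3.0000 6.0000 10.0000] v=[2.0000 -2.0000 0.0000]
Step 2: x=[4.0000 5.5000 9.5000] v=[2.0000 -1.0000 -1.0000]
Step 3: x=[4.2500 6.2500 8.5000] v=[0.5000 1.5000 -2.0000]
Step 4: x=[4.0000 7.1250 7.8750] v=[-0.5000 1.7500 -1.2500]
Step 5: x=[3.8125 6.8125 8.3750] v=[-0.3750 -0.6250 1.0000]
Step 6: x=[3.6250 5.7813 9.5938] v=[-0.3750 -2.0625 2.4375]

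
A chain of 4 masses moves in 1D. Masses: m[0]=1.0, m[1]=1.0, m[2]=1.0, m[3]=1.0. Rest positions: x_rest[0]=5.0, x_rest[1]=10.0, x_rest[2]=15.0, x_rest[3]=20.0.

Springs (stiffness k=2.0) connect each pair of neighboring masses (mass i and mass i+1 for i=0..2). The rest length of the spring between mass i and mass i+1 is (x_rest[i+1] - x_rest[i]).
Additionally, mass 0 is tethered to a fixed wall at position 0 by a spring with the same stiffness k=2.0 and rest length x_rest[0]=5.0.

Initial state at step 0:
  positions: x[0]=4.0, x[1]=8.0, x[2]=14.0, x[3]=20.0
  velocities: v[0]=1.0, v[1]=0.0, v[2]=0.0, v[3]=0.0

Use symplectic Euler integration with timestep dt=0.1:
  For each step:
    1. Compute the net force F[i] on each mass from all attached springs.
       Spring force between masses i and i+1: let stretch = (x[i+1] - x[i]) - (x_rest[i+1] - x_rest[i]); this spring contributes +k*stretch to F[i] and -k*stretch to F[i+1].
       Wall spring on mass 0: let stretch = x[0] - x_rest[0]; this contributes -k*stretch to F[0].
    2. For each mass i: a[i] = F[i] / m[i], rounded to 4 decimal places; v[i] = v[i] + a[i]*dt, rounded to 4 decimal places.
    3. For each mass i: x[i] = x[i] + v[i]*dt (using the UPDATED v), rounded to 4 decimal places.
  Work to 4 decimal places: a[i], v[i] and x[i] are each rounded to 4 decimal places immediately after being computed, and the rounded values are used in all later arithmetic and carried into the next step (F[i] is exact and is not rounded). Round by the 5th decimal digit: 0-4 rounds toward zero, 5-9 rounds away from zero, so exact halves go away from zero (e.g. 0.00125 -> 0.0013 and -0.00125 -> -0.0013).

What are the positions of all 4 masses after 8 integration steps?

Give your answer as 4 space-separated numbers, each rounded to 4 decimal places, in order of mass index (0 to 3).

Answer: 4.6513 9.2733 14.0758 19.3639

Derivation:
Step 0: x=[4.0000 8.0000 14.0000 20.0000] v=[1.0000 0.0000 0.0000 0.0000]
Step 1: x=[4.1000 8.0400 14.0000 19.9800] v=[1.0000 0.4000 0.0000 -0.2000]
Step 2: x=[4.1968 8.1204 14.0004 19.9404] v=[0.9680 0.8040 0.0040 -0.3960]
Step 3: x=[4.2881 8.2399 14.0020 19.8820] v=[0.9134 1.1953 0.0160 -0.5840]
Step 4: x=[4.3727 8.3956 14.0060 19.8060] v=[0.8461 1.5574 0.0396 -0.7600]
Step 5: x=[4.4503 8.5831 14.0138 19.7140] v=[0.7761 1.8749 0.0775 -0.9200]
Step 6: x=[4.5216 8.7966 14.0269 19.6080] v=[0.7126 2.1345 0.1314 -1.0600]
Step 7: x=[4.5879 9.0292 14.0471 19.4904] v=[0.6633 2.3256 0.2016 -1.1762]
Step 8: x=[4.6513 9.2733 14.0758 19.3639] v=[0.6340 2.4409 0.2867 -1.2649]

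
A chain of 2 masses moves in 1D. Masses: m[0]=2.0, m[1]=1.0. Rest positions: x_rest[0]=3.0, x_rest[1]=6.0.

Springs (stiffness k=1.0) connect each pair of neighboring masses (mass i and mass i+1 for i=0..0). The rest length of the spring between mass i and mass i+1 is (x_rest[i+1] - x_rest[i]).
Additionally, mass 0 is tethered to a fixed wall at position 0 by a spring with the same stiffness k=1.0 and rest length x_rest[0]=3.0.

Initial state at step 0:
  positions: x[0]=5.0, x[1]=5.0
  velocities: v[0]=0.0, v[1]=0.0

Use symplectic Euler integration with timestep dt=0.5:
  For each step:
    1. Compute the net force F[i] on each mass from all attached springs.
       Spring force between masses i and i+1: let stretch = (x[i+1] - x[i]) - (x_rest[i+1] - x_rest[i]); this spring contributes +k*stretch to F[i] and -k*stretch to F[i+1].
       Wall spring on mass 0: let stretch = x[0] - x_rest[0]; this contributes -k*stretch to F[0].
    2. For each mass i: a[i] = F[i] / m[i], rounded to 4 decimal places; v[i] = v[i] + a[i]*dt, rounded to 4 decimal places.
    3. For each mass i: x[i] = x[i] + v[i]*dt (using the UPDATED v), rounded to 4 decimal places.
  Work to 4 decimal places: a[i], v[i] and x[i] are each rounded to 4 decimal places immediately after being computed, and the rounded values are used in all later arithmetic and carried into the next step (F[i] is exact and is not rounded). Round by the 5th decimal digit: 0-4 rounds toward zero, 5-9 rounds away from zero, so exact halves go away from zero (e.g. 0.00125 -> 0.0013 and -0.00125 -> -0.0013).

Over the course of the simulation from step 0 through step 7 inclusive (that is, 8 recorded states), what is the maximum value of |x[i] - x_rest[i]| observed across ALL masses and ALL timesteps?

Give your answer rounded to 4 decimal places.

Step 0: x=[5.0000 5.0000] v=[0.0000 0.0000]
Step 1: x=[4.3750 5.7500] v=[-1.2500 1.5000]
Step 2: x=[3.3750 6.9063] v=[-2.0000 2.3125]
Step 3: x=[2.3946 7.9298] v=[-1.9609 2.0469]
Step 4: x=[1.8067 8.3195] v=[-1.1758 0.7793]
Step 5: x=[1.8071 7.8310] v=[0.0008 -0.9771]
Step 6: x=[2.3346 6.5865] v=[1.0550 -2.4891]
Step 7: x=[3.1018 5.0290] v=[1.5344 -3.1151]
Max displacement = 2.3195

Answer: 2.3195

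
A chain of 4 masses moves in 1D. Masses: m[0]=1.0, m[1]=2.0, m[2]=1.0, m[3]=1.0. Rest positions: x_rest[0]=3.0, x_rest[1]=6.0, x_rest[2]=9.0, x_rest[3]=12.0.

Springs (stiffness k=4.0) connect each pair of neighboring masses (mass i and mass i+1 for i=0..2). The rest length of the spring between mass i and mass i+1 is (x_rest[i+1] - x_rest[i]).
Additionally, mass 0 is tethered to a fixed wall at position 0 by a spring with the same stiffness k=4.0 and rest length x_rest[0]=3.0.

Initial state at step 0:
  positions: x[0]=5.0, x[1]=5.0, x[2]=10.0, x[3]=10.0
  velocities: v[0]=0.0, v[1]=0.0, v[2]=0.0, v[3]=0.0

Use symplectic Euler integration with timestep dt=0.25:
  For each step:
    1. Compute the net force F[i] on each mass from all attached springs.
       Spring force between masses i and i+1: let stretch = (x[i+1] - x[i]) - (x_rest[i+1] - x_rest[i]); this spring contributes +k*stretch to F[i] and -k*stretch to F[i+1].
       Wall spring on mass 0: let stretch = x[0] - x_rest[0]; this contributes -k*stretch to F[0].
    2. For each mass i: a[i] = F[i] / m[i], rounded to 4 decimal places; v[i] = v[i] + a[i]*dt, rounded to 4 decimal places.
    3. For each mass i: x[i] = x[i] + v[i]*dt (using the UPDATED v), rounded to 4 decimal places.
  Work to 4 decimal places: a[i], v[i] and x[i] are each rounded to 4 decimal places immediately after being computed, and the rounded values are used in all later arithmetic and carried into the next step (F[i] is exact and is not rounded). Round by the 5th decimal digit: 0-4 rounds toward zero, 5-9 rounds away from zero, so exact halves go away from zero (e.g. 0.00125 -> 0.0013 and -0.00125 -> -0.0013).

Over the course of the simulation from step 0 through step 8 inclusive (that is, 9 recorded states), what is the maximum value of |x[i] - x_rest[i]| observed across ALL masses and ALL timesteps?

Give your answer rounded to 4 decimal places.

Answer: 2.3828

Derivation:
Step 0: x=[5.0000 5.0000 10.0000 10.0000] v=[0.0000 0.0000 0.0000 0.0000]
Step 1: x=[3.7500 5.6250 8.7500 10.7500] v=[-5.0000 2.5000 -5.0000 3.0000]
Step 2: x=[2.0313 6.4063 7.2188 11.7500] v=[-6.8750 3.1250 -6.1250 4.0000]
Step 3: x=[0.8985 6.7423 6.6172 12.3672] v=[-4.5313 1.3438 -2.4063 2.4688]
Step 4: x=[1.0020 6.3321 7.4844 12.2969] v=[0.4140 -1.6407 3.4688 -0.2812]
Step 5: x=[2.1875 5.3997 9.2667 11.7735] v=[4.7421 -3.7296 7.1290 -2.0937]
Step 6: x=[3.6292 4.5492 10.7089 11.3734] v=[5.7668 -3.4022 5.7688 -1.6005]
Step 7: x=[4.3936 4.3536 10.7773 11.5572] v=[3.0576 -0.7824 0.2736 0.7350]
Step 8: x=[4.0496 4.9660 9.4348 12.2960] v=[-1.3760 2.4495 -5.3702 2.9551]
Max displacement = 2.3828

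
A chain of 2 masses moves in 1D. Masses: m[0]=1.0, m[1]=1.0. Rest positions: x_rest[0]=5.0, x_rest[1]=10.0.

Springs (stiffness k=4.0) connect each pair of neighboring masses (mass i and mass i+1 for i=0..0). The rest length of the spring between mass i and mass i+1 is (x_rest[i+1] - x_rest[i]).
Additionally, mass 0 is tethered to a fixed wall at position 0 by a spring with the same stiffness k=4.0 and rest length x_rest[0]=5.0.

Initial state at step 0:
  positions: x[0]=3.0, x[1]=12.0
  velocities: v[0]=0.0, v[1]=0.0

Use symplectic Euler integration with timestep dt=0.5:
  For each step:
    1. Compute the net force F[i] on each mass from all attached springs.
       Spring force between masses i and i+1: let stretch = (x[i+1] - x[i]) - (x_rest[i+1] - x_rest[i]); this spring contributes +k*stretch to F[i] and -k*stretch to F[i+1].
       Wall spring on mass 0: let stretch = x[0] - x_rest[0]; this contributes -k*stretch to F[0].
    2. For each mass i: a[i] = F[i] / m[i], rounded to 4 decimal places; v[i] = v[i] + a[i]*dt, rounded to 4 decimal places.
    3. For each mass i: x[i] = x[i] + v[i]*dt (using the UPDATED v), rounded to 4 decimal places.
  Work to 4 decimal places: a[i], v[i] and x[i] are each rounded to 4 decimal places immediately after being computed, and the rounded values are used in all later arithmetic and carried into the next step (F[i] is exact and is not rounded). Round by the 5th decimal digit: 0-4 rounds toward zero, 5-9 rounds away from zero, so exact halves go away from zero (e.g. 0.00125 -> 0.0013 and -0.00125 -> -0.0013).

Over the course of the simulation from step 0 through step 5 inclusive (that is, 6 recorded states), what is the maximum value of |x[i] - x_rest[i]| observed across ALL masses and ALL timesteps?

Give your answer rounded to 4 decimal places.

Answer: 4.0000

Derivation:
Step 0: x=[3.0000 12.0000] v=[0.0000 0.0000]
Step 1: x=[9.0000 8.0000] v=[12.0000 -8.0000]
Step 2: x=[5.0000 10.0000] v=[-8.0000 4.0000]
Step 3: x=[1.0000 12.0000] v=[-8.0000 4.0000]
Step 4: x=[7.0000 8.0000] v=[12.0000 -8.0000]
Step 5: x=[7.0000 8.0000] v=[0.0000 0.0000]
Max displacement = 4.0000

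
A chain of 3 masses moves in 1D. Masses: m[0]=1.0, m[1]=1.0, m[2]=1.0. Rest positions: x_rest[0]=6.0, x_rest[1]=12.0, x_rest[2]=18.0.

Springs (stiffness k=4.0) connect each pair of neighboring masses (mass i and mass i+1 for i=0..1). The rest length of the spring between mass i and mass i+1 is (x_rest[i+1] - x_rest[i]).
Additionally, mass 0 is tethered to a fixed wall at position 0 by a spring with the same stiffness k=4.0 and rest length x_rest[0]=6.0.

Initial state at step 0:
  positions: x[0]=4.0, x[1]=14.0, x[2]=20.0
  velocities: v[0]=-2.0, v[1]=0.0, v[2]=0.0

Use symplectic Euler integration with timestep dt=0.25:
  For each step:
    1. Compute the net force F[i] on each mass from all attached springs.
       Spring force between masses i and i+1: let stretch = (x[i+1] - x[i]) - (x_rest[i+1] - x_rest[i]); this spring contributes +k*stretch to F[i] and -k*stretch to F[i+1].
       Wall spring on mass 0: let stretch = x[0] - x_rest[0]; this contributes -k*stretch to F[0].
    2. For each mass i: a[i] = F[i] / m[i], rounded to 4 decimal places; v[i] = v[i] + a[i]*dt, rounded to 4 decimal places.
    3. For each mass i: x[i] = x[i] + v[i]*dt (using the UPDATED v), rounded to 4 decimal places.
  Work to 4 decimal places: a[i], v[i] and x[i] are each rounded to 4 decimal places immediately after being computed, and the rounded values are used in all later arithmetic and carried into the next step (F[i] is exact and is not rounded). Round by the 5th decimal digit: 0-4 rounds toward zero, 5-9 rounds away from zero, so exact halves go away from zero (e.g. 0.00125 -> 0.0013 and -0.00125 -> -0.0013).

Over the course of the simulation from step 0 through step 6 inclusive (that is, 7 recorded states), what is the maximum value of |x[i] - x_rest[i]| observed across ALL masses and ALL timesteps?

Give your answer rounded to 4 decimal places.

Step 0: x=[4.0000 14.0000 20.0000] v=[-2.0000 0.0000 0.0000]
Step 1: x=[5.0000 13.0000 20.0000] v=[4.0000 -4.0000 0.0000]
Step 2: x=[6.7500 11.7500 19.7500] v=[7.0000 -5.0000 -1.0000]
Step 3: x=[8.0625 11.2500 19.0000] v=[5.2500 -2.0000 -3.0000]
Step 4: x=[8.1563 11.8906 17.8125] v=[0.3750 2.5625 -4.7500]
Step 5: x=[7.1446 13.0781 16.6445] v=[-4.0470 4.7501 -4.6719]
Step 6: x=[5.8301 13.6739 16.0849] v=[-5.2581 2.3830 -2.2383]
Max displacement = 2.1563

Answer: 2.1563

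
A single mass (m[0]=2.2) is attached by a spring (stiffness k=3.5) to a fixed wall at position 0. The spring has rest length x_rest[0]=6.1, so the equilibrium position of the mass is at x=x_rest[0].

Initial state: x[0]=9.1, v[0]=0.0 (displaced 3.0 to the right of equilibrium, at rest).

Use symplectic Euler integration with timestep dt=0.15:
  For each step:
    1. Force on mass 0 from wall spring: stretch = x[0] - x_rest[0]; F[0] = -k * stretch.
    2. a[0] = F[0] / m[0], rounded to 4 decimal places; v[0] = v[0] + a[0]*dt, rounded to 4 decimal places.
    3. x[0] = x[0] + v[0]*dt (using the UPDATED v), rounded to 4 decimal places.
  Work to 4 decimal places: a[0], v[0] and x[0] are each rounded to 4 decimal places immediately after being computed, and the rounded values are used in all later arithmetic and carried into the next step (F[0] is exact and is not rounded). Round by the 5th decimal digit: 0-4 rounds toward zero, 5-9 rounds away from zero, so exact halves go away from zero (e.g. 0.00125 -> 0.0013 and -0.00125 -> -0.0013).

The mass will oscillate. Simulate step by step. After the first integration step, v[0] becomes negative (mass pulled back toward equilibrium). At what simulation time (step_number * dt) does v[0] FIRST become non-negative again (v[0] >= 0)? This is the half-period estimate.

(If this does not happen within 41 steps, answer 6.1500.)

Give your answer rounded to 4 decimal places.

Step 0: x=[9.1000] v=[0.0000]
Step 1: x=[8.9926] v=[-0.7159]
Step 2: x=[8.7817] v=[-1.4062]
Step 3: x=[8.4748] v=[-2.0461]
Step 4: x=[8.0829] v=[-2.6128]
Step 5: x=[7.6200] v=[-3.0860]
Step 6: x=[7.1027] v=[-3.4487]
Step 7: x=[6.5495] v=[-3.6880]
Step 8: x=[5.9802] v=[-3.7953]
Step 9: x=[5.4152] v=[-3.7667]
Step 10: x=[4.8747] v=[-3.6033]
Step 11: x=[4.3781] v=[-3.3109]
Step 12: x=[3.9431] v=[-2.9000]
Step 13: x=[3.5853] v=[-2.3853]
Step 14: x=[3.3175] v=[-1.7852]
Step 15: x=[3.1493] v=[-1.1212]
Step 16: x=[3.0867] v=[-0.4171]
Step 17: x=[3.1320] v=[0.3020]
First v>=0 after going negative at step 17, time=2.5500

Answer: 2.5500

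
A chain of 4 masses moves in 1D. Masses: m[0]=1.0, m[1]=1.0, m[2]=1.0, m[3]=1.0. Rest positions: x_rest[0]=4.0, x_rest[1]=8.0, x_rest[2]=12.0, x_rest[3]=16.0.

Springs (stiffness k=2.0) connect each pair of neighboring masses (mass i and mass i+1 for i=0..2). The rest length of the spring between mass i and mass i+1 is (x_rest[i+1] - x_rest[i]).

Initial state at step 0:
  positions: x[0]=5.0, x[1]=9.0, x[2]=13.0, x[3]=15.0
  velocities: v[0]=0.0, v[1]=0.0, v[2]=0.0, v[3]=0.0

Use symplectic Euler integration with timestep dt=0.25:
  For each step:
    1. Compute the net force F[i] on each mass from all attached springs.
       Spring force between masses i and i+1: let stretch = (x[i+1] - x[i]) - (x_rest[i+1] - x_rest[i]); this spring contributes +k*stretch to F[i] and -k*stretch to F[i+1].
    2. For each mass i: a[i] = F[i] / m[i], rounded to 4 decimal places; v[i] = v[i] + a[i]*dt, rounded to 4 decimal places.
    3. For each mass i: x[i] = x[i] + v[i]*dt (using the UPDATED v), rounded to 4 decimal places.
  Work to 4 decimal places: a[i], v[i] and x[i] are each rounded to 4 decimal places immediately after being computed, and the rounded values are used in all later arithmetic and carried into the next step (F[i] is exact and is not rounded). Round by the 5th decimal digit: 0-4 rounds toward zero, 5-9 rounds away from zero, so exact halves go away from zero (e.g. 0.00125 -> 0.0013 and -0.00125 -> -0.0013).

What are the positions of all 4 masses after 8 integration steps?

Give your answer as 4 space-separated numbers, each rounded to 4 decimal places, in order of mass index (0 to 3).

Step 0: x=[5.0000 9.0000 13.0000 15.0000] v=[0.0000 0.0000 0.0000 0.0000]
Step 1: x=[5.0000 9.0000 12.7500 15.2500] v=[0.0000 0.0000 -1.0000 1.0000]
Step 2: x=[5.0000 8.9688 12.3438 15.6875] v=[0.0000 -0.1250 -1.6250 1.7500]
Step 3: x=[4.9961 8.8633 11.9336 16.2071] v=[-0.0156 -0.4219 -1.6407 2.0782]
Step 4: x=[4.9756 8.6582 11.6738 16.6925] v=[-0.0820 -0.8204 -1.0391 1.9415]
Step 5: x=[4.9154 8.3697 11.6644 17.0506] v=[-0.2407 -1.1539 -0.0376 1.4322]
Step 6: x=[4.7870 8.0613 11.9165 17.2354] v=[-0.5136 -1.2337 1.0082 0.7391]
Step 7: x=[4.5679 7.8255 12.3515 17.2553] v=[-0.8765 -0.9433 1.7401 0.0797]
Step 8: x=[4.2560 7.7482 12.8338 17.1623] v=[-1.2477 -0.3091 1.9290 -0.3722]

Answer: 4.2560 7.7482 12.8338 17.1623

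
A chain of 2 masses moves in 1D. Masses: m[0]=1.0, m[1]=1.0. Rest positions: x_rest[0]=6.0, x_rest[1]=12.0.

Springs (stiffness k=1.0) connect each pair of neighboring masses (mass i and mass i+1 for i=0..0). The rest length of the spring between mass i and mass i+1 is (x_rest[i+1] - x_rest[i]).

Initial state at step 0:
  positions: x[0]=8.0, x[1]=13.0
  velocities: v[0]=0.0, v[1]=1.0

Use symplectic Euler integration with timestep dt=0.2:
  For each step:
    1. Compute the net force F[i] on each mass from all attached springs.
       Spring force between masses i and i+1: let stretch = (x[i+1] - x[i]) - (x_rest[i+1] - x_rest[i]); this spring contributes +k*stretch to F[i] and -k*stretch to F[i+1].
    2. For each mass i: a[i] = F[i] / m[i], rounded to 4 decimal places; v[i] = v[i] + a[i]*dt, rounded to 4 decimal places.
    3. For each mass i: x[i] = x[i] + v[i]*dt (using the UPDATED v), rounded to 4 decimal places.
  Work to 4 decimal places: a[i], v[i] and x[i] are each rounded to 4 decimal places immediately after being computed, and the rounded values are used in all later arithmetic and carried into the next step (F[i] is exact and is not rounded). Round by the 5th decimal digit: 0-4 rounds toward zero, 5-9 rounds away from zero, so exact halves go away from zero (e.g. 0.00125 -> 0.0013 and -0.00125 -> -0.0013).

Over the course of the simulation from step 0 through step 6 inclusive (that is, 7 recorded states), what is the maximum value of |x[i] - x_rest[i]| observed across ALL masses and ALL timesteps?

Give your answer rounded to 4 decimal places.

Answer: 2.5907

Derivation:
Step 0: x=[8.0000 13.0000] v=[0.0000 1.0000]
Step 1: x=[7.9600 13.2400] v=[-0.2000 1.2000]
Step 2: x=[7.8912 13.5088] v=[-0.3440 1.3440]
Step 3: x=[7.8071 13.7929] v=[-0.4205 1.4205]
Step 4: x=[7.7224 14.0776] v=[-0.4233 1.4233]
Step 5: x=[7.6519 14.3481] v=[-0.3523 1.3523]
Step 6: x=[7.6093 14.5907] v=[-0.2131 1.2131]
Max displacement = 2.5907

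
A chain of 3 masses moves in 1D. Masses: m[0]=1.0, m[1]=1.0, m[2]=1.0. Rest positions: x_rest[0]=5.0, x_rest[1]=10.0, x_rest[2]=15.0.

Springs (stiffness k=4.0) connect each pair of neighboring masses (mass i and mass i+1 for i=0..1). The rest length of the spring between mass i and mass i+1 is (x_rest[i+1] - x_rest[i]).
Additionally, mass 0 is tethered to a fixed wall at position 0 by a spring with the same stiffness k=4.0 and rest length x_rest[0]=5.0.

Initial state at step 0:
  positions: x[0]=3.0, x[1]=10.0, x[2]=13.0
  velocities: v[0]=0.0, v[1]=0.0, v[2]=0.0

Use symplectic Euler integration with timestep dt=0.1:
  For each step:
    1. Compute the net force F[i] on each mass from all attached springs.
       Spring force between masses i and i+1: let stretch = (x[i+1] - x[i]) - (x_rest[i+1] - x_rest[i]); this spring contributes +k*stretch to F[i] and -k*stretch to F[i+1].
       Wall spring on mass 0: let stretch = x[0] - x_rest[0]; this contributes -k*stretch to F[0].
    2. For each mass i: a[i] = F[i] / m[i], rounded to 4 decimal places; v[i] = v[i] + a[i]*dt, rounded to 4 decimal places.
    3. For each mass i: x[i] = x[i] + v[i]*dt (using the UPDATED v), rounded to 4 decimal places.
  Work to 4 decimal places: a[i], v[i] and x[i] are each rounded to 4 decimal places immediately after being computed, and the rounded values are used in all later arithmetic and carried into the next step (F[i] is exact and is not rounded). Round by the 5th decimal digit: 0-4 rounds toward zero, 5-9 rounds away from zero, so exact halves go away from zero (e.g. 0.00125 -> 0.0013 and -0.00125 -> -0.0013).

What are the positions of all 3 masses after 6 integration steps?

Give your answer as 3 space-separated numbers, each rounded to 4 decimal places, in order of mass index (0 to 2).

Answer: 5.2067 7.9775 14.1082

Derivation:
Step 0: x=[3.0000 10.0000 13.0000] v=[0.0000 0.0000 0.0000]
Step 1: x=[3.1600 9.8400 13.0800] v=[1.6000 -1.6000 0.8000]
Step 2: x=[3.4608 9.5424 13.2304] v=[3.0080 -2.9760 1.5040]
Step 3: x=[3.8664 9.1491 13.4333] v=[4.0563 -3.9334 2.0288]
Step 4: x=[4.3287 8.7158 13.6648] v=[4.6228 -4.3328 2.3151]
Step 5: x=[4.7933 8.3050 13.8984] v=[4.6462 -4.1080 2.3355]
Step 6: x=[5.2067 7.9775 14.1082] v=[4.1336 -3.2753 2.0981]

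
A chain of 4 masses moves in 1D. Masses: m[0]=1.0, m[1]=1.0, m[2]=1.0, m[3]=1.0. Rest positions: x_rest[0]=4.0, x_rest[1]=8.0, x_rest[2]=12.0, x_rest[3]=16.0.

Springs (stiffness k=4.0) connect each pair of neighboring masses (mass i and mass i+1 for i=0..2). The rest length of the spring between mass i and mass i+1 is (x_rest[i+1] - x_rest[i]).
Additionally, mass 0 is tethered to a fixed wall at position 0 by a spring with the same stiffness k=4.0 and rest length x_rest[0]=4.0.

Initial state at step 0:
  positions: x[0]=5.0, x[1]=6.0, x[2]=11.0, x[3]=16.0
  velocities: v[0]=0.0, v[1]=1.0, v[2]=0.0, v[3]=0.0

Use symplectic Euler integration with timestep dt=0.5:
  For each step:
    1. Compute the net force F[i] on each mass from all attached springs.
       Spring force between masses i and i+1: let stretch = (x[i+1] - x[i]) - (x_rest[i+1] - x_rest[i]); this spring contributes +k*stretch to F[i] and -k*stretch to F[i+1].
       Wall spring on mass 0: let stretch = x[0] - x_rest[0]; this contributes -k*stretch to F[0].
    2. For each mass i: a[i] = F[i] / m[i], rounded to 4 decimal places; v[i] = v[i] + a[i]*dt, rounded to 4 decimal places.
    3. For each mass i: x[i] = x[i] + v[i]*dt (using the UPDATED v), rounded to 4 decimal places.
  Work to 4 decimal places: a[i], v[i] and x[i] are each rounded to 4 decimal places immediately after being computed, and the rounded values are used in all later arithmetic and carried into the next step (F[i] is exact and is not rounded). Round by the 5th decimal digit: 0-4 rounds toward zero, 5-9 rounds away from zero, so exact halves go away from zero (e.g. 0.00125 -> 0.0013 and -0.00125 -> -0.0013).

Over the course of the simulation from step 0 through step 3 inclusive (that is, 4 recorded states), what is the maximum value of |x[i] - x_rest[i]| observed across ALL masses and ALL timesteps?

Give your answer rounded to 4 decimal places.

Answer: 3.0000

Derivation:
Step 0: x=[5.0000 6.0000 11.0000 16.0000] v=[0.0000 1.0000 0.0000 0.0000]
Step 1: x=[1.0000 10.5000 11.0000 15.0000] v=[-8.0000 9.0000 0.0000 -2.0000]
Step 2: x=[5.5000 6.0000 14.5000 14.0000] v=[9.0000 -9.0000 7.0000 -2.0000]
Step 3: x=[5.0000 9.5000 9.0000 17.5000] v=[-1.0000 7.0000 -11.0000 7.0000]
Max displacement = 3.0000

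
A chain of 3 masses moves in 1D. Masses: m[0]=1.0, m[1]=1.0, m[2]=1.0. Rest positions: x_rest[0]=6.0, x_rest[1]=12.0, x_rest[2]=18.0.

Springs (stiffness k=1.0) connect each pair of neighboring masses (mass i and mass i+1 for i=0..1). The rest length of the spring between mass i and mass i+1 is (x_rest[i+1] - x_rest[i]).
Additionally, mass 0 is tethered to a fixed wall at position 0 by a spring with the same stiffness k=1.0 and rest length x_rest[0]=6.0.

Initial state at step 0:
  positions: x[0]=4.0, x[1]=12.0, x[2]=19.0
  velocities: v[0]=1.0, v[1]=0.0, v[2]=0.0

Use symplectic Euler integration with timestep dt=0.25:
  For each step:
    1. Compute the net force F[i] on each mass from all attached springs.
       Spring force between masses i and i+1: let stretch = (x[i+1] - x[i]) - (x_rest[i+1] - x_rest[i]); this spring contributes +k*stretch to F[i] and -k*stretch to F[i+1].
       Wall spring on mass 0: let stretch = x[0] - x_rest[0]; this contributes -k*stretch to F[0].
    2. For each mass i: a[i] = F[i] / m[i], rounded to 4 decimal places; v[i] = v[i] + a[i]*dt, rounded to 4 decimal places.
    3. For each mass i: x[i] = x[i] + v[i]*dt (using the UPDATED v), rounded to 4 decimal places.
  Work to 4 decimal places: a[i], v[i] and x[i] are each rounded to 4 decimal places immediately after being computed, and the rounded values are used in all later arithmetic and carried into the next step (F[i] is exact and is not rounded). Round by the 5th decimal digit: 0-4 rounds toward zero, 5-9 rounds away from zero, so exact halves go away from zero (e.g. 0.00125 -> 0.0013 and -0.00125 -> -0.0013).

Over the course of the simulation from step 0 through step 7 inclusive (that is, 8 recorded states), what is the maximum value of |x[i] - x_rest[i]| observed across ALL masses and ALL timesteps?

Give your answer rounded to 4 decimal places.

Answer: 2.1190

Derivation:
Step 0: x=[4.0000 12.0000 19.0000] v=[1.0000 0.0000 0.0000]
Step 1: x=[4.5000 11.9375 18.9375] v=[2.0000 -0.2500 -0.2500]
Step 2: x=[5.1836 11.8477 18.8125] v=[2.7344 -0.3594 -0.5000]
Step 3: x=[5.9597 11.7767 18.6272] v=[3.1045 -0.2842 -0.7412]
Step 4: x=[6.7269 11.7703 18.3888] v=[3.0688 -0.0258 -0.9538]
Step 5: x=[7.3889 11.8623 18.1117] v=[2.6479 0.3680 -1.1084]
Step 6: x=[7.8687 12.0653 17.8190] v=[1.9190 0.8120 -1.1708]
Step 7: x=[8.1190 12.3656 17.5417] v=[1.0010 1.2013 -1.1092]
Max displacement = 2.1190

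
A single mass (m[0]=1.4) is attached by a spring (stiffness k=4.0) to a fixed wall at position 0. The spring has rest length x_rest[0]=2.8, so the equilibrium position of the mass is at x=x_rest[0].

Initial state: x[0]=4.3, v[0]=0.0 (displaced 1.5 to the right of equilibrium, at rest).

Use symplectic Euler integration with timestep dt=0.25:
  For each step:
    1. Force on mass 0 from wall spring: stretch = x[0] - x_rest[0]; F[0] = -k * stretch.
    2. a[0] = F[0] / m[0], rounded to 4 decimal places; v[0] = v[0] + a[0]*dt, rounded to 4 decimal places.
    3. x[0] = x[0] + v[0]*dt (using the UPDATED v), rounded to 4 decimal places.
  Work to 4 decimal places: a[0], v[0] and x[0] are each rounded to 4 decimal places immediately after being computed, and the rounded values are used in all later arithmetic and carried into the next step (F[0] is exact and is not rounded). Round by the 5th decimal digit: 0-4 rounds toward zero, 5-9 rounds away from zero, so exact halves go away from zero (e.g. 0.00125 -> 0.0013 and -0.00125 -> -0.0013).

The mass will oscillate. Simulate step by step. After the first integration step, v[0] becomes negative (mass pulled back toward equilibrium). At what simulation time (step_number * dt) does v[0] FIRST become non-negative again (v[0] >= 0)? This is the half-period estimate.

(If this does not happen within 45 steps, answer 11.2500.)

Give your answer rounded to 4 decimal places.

Step 0: x=[4.3000] v=[0.0000]
Step 1: x=[4.0322] v=[-1.0714]
Step 2: x=[3.5443] v=[-1.9516]
Step 3: x=[2.9235] v=[-2.4833]
Step 4: x=[2.2806] v=[-2.5715]
Step 5: x=[1.7305] v=[-2.2005]
Step 6: x=[1.3714] v=[-1.4366]
Step 7: x=[1.2674] v=[-0.4162]
Step 8: x=[1.4370] v=[0.6785]
First v>=0 after going negative at step 8, time=2.0000

Answer: 2.0000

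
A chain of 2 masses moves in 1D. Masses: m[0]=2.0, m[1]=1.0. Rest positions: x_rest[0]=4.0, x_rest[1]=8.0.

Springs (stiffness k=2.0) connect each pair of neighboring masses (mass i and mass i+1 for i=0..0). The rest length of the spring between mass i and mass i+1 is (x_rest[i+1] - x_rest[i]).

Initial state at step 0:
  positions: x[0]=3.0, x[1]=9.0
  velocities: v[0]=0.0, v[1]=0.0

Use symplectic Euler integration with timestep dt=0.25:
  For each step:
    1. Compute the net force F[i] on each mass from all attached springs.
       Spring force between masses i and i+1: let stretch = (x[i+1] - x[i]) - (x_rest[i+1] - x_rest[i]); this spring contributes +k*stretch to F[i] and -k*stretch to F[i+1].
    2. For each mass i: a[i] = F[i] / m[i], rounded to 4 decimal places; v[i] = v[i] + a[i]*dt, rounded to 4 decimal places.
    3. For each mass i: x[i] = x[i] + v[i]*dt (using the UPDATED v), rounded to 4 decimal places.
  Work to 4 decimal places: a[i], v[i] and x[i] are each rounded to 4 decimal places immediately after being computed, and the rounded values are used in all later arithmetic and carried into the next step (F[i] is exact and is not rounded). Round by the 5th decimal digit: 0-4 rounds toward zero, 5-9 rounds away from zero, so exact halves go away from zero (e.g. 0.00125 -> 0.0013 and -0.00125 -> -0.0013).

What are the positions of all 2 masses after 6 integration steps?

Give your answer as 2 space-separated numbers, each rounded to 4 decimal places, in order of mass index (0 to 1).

Answer: 4.3182 6.3638

Derivation:
Step 0: x=[3.0000 9.0000] v=[0.0000 0.0000]
Step 1: x=[3.1250 8.7500] v=[0.5000 -1.0000]
Step 2: x=[3.3516 8.2969] v=[0.9063 -1.8125]
Step 3: x=[3.6373 7.7256] v=[1.1426 -2.2852]
Step 4: x=[3.9285 7.1433] v=[1.1647 -2.3294]
Step 5: x=[4.1706 6.6591] v=[0.9684 -1.9368]
Step 6: x=[4.3182 6.3638] v=[0.5905 -1.1811]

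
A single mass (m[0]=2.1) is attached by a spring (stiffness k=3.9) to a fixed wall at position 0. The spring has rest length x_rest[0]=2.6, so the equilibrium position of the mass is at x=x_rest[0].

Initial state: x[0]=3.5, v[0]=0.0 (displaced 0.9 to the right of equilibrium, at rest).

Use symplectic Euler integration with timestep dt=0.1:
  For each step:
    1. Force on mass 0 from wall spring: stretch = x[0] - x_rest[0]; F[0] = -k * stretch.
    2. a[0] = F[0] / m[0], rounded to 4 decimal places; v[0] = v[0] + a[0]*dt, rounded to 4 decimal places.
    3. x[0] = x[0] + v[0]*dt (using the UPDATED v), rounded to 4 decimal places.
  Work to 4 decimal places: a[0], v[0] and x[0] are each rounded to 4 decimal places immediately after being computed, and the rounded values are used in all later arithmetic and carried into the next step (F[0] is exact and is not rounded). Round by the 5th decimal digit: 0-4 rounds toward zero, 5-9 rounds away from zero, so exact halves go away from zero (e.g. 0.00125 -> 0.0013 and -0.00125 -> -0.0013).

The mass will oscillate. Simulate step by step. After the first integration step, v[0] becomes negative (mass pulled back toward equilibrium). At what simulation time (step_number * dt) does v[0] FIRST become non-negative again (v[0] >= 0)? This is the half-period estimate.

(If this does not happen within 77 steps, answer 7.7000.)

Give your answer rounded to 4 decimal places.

Step 0: x=[3.5000] v=[0.0000]
Step 1: x=[3.4833] v=[-0.1671]
Step 2: x=[3.4502] v=[-0.3311]
Step 3: x=[3.4013] v=[-0.4890]
Step 4: x=[3.3375] v=[-0.6378]
Step 5: x=[3.2600] v=[-0.7748]
Step 6: x=[3.1703] v=[-0.8974]
Step 7: x=[3.0700] v=[-1.0033]
Step 8: x=[2.9609] v=[-1.0906]
Step 9: x=[2.8451] v=[-1.1576]
Step 10: x=[2.7248] v=[-1.2031]
Step 11: x=[2.6022] v=[-1.2263]
Step 12: x=[2.4795] v=[-1.2267]
Step 13: x=[2.3591] v=[-1.2043]
Step 14: x=[2.2431] v=[-1.1596]
Step 15: x=[2.1338] v=[-1.0933]
Step 16: x=[2.0331] v=[-1.0067]
Step 17: x=[1.9430] v=[-0.9014]
Step 18: x=[1.8651] v=[-0.7794]
Step 19: x=[1.8008] v=[-0.6429]
Step 20: x=[1.7514] v=[-0.4945]
Step 21: x=[1.7177] v=[-0.3369]
Step 22: x=[1.7004] v=[-0.1730]
Step 23: x=[1.6998] v=[-0.0059]
Step 24: x=[1.7159] v=[0.1613]
First v>=0 after going negative at step 24, time=2.4000

Answer: 2.4000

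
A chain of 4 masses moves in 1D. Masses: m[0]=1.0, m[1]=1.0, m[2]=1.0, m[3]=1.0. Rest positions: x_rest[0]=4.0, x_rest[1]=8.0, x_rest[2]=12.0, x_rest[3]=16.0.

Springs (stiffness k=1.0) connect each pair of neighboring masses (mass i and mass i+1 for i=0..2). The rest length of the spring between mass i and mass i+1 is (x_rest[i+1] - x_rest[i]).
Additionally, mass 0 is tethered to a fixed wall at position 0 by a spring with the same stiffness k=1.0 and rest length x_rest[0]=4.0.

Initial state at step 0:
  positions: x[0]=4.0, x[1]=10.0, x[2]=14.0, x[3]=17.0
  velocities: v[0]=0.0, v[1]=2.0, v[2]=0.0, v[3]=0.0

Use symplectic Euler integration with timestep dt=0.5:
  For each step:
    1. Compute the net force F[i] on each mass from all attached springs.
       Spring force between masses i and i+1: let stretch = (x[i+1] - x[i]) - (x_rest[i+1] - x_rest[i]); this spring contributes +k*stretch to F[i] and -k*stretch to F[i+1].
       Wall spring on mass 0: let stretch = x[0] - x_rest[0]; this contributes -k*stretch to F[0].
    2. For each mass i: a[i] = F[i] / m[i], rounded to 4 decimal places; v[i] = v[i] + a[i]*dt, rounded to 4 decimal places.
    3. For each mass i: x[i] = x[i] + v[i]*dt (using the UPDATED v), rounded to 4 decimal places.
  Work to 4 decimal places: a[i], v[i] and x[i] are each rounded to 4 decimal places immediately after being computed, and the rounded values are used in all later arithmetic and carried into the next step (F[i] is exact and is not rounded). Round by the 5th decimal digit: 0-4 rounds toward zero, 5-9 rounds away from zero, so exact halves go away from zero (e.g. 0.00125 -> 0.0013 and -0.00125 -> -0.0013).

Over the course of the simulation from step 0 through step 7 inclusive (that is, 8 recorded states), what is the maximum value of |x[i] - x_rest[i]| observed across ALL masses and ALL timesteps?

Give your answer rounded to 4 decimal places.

Step 0: x=[4.0000 10.0000 14.0000 17.0000] v=[0.0000 2.0000 0.0000 0.0000]
Step 1: x=[4.5000 10.5000 13.7500 17.2500] v=[1.0000 1.0000 -0.5000 0.5000]
Step 2: x=[5.3750 10.3125 13.5625 17.6250] v=[1.7500 -0.3750 -0.3750 0.7500]
Step 3: x=[6.1407 9.7031 13.5782 17.9844] v=[1.5313 -1.2188 0.0313 0.7188]
Step 4: x=[6.2618 9.1719 13.7267 18.2423] v=[0.2422 -1.0625 0.2969 0.5157]
Step 5: x=[5.5450 9.0518 13.8654 18.3713] v=[-1.4337 -0.2402 0.2773 0.2579]
Step 6: x=[4.3186 9.2584 13.9272 18.3738] v=[-2.4528 0.4132 0.1235 0.0050]
Step 7: x=[3.2475 9.3973 13.9334 18.2647] v=[-2.1422 0.2777 0.0124 -0.2183]
Max displacement = 2.5000

Answer: 2.5000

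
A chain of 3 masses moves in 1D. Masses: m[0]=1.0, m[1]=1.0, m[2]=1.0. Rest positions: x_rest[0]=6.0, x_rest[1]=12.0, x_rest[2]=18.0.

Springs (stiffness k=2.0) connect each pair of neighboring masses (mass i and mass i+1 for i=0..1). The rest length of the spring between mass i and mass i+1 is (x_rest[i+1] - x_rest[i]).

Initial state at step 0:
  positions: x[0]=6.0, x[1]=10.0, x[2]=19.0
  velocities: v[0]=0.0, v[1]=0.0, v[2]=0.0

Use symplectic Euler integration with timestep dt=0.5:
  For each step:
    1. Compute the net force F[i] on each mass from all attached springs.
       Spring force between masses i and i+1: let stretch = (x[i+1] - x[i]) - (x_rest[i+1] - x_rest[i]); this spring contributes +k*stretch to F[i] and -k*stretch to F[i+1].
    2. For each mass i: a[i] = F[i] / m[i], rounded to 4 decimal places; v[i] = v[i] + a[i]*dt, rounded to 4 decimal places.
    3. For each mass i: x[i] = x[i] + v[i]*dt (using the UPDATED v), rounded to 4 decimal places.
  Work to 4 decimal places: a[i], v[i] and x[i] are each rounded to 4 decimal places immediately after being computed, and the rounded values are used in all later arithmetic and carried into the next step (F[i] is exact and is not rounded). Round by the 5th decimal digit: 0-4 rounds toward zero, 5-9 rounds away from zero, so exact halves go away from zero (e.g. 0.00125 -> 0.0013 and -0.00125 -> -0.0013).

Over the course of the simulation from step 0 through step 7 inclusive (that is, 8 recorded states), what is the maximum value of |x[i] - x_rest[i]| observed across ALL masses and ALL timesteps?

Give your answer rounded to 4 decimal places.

Step 0: x=[6.0000 10.0000 19.0000] v=[0.0000 0.0000 0.0000]
Step 1: x=[5.0000 12.5000 17.5000] v=[-2.0000 5.0000 -3.0000]
Step 2: x=[4.7500 13.7500 16.5000] v=[-0.5000 2.5000 -2.0000]
Step 3: x=[6.0000 11.8750 17.1250] v=[2.5000 -3.7500 1.2500]
Step 4: x=[7.1875 9.6875 18.1250] v=[2.3750 -4.3750 2.0000]
Step 5: x=[6.6250 10.4688 17.9063] v=[-1.1250 1.5625 -0.4375]
Step 6: x=[4.9844 13.0469 16.9688] v=[-3.2812 5.1562 -1.8750]
Step 7: x=[4.3751 13.5547 17.0704] v=[-1.2187 1.0156 0.2031]
Max displacement = 2.3125

Answer: 2.3125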